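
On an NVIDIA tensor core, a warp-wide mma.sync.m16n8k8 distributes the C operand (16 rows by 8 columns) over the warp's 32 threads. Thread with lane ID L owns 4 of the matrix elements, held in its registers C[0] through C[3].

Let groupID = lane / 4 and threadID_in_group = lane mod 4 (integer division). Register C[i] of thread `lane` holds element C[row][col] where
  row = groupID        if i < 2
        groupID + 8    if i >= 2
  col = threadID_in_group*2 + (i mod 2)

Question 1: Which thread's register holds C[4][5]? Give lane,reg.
r=4→G=4,rhi=0  c=5→T=2,p=1
L=4*4+2=18  i=0*2+1=1

18,1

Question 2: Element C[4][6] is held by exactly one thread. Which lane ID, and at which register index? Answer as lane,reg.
19,0

r=4⇒gr=4,Rb=0  c=6⇒th=3,odd=0
L=4*4+3=19  i=0*2+0=0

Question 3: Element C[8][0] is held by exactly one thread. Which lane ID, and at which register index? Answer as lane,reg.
0,2

r=8→G=0,rhi=1  c=0→T=0,p=0
L=0*4+0=0  i=1*2+0=2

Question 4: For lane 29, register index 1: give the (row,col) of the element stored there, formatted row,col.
7,3

lane 29=>29/4=7, 29 mod 4=1
i=1  r:7+0=>7  c:2·1+1=>3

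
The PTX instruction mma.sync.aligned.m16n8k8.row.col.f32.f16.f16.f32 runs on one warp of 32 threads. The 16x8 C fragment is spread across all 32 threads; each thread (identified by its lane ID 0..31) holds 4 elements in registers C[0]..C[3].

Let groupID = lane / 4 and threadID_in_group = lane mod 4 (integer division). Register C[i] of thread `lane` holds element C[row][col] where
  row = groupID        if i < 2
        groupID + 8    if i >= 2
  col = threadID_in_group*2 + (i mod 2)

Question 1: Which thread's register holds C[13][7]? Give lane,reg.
r=13⇒gr=5,Rb=1  c=7⇒th=3,odd=1
L=5*4+3=23  i=1*2+1=3

23,3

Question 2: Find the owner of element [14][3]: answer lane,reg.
25,3

r=14->g=6,rb=1  c=3->t=1,b0=1
L=6*4+1=25  i=1*2+1=3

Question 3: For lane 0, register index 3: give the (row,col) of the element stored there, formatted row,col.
L=0→G=0>>2=0, T=0&3=0
[3]→row 0+8=8  col 0·2+1=1

8,1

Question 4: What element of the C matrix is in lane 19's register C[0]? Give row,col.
L=19→G=19>>2=4, T=19&3=3
[0]→row 4+0=4  col 3·2+0=6

4,6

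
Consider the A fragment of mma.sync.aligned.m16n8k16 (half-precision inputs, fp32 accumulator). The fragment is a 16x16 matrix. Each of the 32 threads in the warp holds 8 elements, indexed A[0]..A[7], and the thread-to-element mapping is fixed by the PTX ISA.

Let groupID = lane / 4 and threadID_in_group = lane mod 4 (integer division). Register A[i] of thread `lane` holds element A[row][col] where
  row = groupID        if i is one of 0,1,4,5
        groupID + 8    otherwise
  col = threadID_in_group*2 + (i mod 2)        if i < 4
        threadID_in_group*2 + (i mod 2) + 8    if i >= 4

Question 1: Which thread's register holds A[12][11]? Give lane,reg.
r: 12->gid=4,r8=1  c: 11->c8=1,tid=1,i&1=1
L=4*4+1=17  i=1*4+1*2+1=7

17,7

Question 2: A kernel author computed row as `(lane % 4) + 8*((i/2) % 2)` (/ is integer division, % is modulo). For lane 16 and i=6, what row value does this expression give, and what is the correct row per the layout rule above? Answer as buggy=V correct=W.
buggy=8 correct=12

`(lane % 4) + 8*((i/2) % 2)`[16,6]⇒8
16: gr=4,th=0
[6] (4+8,0*2+0+8) = (12,8)
row: 8 vs 12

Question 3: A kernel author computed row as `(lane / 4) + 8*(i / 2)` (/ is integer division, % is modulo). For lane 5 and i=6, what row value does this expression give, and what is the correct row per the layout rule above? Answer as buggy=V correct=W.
`(lane / 4) + 8*(i / 2)`[5,6]=>25
L=5=>grp=5>>2=1, tig=5&3=1
[6]=>row 1+8=9  col 1·2+0+8=10
row: 25 vs 9

buggy=25 correct=9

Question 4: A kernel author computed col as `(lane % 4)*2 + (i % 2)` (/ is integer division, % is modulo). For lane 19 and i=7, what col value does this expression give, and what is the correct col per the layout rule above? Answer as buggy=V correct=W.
`(lane % 4)*2 + (i % 2)`[19,7]->7
lane 19: g=4 (19/4), t=3 (19%4)
i=7: r=4+8=12, c=3*2+1+8=15
col: 7 vs 15

buggy=7 correct=15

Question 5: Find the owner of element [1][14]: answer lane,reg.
r=1→G=1,rhi=0  c=14→chi=1,T=3,p=0
L=1*4+3=7  i=1*4+0*2+0=4

7,4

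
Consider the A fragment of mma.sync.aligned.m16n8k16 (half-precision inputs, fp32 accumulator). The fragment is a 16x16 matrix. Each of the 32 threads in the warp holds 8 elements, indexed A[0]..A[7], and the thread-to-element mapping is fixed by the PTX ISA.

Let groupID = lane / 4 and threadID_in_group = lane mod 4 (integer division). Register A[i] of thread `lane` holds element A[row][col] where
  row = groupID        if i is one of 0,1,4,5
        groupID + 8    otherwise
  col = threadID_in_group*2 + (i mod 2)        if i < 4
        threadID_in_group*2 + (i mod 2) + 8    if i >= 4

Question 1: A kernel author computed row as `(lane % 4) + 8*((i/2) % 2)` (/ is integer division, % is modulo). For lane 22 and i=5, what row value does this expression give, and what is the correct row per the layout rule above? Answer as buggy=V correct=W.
buggy=2 correct=5

`(lane % 4) + 8*((i/2) % 2)`[22,5]->2
lane 22->22/4=5, 22 mod 4=2
i=5  r:5+0->5  c:2·2+1+8->13
row: 2 vs 5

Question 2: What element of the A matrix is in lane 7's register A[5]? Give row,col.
L=7⇒gr=7>>2=1, th=7&3=3
[5]⇒row 1+0=1  col 3·2+1+8=15

1,15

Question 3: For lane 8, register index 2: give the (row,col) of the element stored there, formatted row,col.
10,0

8: gid=2,tid=0
[2] (2+8,0*2+0+0) = (10,0)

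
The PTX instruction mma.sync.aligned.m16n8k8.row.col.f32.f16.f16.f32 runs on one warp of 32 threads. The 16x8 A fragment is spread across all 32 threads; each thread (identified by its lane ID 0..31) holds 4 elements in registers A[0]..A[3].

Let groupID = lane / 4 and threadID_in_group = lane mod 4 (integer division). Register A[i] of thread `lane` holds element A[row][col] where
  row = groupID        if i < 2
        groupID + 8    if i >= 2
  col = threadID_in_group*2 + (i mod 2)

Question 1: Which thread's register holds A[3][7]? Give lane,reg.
15,1

r=3⇒gr=3,Rb=0  c=7⇒th=3,odd=1
L=3*4+3=15  i=0*2+1=1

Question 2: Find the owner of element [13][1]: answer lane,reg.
r=13→G=5,rhi=1  c=1→T=0,p=1
L=5*4+0=20  i=1*2+1=3

20,3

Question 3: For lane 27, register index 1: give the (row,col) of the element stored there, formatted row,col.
6,7

lane 27: G=6 (27/4), T=3 (27%4)
i=1: r=6+0=6, c=3*2+1=7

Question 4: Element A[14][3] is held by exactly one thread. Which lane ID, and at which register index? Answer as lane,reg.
25,3

r=14->g=6,rb=1  c=3->t=1,b0=1
L=6*4+1=25  i=1*2+1=3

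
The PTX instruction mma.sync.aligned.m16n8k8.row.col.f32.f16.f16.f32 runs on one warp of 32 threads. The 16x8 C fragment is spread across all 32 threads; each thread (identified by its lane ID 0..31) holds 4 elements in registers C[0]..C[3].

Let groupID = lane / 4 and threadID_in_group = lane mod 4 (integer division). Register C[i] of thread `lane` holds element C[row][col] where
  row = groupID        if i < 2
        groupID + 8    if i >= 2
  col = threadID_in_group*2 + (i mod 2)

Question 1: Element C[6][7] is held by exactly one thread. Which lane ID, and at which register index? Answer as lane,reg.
r=6->g=6,rb=0  c=7->t=3,b0=1
L=6*4+3=27  i=0*2+1=1

27,1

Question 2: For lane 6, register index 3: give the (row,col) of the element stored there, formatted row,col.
L=6=>grp=6>>2=1, tig=6&3=2
[3]=>row 1+8=9  col 2·2+1=5

9,5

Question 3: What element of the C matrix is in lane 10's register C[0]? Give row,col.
lane 10=>10/4=2, 10 mod 4=2
i=0  r:2+0=>2  c:2·2+0=>4

2,4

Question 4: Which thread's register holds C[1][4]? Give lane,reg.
r=1⇒gr=1,Rb=0  c=4⇒th=2,odd=0
L=1*4+2=6  i=0*2+0=0

6,0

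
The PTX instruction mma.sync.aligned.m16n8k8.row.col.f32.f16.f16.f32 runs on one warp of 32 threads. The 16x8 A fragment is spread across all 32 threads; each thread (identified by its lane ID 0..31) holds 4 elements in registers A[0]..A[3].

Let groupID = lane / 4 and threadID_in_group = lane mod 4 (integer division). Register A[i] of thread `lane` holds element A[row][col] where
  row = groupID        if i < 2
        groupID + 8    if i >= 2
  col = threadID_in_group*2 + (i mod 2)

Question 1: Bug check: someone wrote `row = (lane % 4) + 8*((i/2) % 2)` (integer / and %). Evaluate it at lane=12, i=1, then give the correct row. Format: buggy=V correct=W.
`(lane % 4) + 8*((i/2) % 2)`[12,1]->0
12: gid=3,tid=0
[1] (3+0,0*2+1) = (3,1)
row: 0 vs 3

buggy=0 correct=3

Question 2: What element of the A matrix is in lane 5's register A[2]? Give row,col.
9,2

L=5→G=5>>2=1, T=5&3=1
[2]→row 1+8=9  col 1·2+0=2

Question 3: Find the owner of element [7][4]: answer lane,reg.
r=7→G=7,rhi=0  c=4→T=2,p=0
L=7*4+2=30  i=0*2+0=0

30,0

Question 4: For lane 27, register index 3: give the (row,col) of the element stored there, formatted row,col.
L=27=>grp=27>>2=6, tig=27&3=3
[3]=>row 6+8=14  col 3·2+1=7

14,7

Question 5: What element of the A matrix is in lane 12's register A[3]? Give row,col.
12: grp=3,tig=0
[3] (3+8,0*2+1) = (11,1)

11,1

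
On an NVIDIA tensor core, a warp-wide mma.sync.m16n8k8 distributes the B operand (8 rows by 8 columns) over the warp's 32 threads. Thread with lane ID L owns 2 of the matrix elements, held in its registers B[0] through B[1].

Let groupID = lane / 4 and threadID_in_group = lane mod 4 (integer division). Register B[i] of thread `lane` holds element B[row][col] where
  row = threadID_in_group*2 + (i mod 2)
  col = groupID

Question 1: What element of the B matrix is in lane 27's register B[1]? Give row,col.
7,6

27: gid=6,tid=3
[1] (3*2+1,6) = (7,6)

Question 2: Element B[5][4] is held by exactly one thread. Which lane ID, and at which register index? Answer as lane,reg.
18,1

c=4⇒gr=4  r=5⇒th=2,odd=1
L=4*4+2=18  i=1=1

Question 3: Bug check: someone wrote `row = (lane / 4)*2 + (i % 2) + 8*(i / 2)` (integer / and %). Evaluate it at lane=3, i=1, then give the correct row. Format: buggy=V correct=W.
`(lane / 4)*2 + (i % 2) + 8*(i / 2)`[3,1]⇒1
lane 3⇒3/4=0, 3 mod 4=3
i=1  r:2·3+1⇒7  c:0
row: 1 vs 7

buggy=1 correct=7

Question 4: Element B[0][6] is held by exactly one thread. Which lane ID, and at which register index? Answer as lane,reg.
24,0

c: 6->gid=6  r: 0->tid=0,i&1=0
L=6*4+0=24  i=0=0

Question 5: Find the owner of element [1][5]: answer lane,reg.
c=5->g=5  r=1->t=0,b0=1
L=5*4+0=20  i=1=1

20,1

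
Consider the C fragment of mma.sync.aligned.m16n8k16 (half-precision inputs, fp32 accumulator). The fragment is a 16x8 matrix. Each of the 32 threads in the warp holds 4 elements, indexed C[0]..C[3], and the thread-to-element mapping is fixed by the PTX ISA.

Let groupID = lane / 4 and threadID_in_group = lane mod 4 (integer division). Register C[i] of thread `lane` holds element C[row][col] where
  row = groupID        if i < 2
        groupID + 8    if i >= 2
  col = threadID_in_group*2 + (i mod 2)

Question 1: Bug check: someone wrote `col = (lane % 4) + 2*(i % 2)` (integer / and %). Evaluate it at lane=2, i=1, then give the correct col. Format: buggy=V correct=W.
`(lane % 4) + 2*(i % 2)`[2,1]->4
L=2->g=2>>2=0, t=2&3=2
[1]->row 0+0=0  col 2·2+1=5
col: 4 vs 5

buggy=4 correct=5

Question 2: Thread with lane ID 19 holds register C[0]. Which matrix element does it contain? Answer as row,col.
4,6

L=19⇒gr=19>>2=4, th=19&3=3
[0]⇒row 4+0=4  col 3·2+0=6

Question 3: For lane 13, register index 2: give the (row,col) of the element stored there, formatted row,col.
lane 13: grp=3 (13/4), tig=1 (13%4)
i=2: r=3+8=11, c=1*2+0=2

11,2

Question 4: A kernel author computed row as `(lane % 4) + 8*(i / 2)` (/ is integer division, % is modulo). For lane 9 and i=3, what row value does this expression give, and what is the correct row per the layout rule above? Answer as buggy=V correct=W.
`(lane % 4) + 8*(i / 2)`[9,3]=>9
lane 9=>9/4=2, 9 mod 4=1
i=3  r:2+8=>10  c:2·1+1=>3
row: 9 vs 10

buggy=9 correct=10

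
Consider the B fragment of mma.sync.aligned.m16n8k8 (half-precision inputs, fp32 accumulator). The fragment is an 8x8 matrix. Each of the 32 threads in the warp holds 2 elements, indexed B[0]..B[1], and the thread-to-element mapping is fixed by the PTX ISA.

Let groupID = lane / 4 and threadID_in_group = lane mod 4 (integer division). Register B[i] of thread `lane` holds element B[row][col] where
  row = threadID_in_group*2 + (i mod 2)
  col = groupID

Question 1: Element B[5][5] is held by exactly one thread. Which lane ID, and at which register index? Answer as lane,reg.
c: 5->gid=5  r: 5->tid=2,i&1=1
L=5*4+2=22  i=1=1

22,1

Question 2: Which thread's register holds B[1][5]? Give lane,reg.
c=5→G=5  r=1→T=0,p=1
L=5*4+0=20  i=1=1

20,1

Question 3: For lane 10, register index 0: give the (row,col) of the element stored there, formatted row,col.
lane 10: gr=2 (10/4), th=2 (10%4)
i=0: r=2*2+0=4, c=gr=2

4,2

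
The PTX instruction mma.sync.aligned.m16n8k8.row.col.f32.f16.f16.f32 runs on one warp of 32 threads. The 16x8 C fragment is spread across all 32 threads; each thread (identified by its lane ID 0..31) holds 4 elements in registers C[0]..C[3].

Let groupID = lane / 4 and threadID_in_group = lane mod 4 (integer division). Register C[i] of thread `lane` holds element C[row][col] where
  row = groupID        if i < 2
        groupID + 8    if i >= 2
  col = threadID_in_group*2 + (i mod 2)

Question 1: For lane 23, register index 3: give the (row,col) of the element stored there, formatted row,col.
23: g=5,t=3
[3] (5+8,3*2+1) = (13,7)

13,7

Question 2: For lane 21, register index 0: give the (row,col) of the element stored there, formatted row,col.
lane 21: grp=5 (21/4), tig=1 (21%4)
i=0: r=5+0=5, c=1*2+0=2

5,2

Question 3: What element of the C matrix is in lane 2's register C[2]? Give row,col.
lane 2: grp=0 (2/4), tig=2 (2%4)
i=2: r=0+8=8, c=2*2+0=4

8,4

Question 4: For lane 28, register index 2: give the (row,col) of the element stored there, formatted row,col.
lane 28: grp=7 (28/4), tig=0 (28%4)
i=2: r=7+8=15, c=0*2+0=0

15,0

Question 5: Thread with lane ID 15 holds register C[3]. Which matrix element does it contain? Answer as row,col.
11,7

lane 15->15/4=3, 15 mod 4=3
i=3  r:3+8->11  c:2·3+1->7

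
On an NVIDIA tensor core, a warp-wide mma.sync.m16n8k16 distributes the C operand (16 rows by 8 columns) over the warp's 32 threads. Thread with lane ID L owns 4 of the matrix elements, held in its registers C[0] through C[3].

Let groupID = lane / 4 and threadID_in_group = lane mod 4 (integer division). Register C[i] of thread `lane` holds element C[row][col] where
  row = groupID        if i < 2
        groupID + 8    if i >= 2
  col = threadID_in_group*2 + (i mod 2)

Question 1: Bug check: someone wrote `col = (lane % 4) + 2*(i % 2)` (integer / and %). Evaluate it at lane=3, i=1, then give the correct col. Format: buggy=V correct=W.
buggy=5 correct=7

`(lane % 4) + 2*(i % 2)`[3,1]->5
lane 3->3/4=0, 3 mod 4=3
i=1  r:0+0->0  c:2·3+1->7
col: 5 vs 7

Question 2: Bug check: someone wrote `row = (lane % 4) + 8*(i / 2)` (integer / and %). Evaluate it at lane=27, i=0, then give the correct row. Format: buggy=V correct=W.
buggy=3 correct=6

`(lane % 4) + 8*(i / 2)`[27,0]->3
27: g=6,t=3
[0] (6+0,3*2+0) = (6,6)
row: 3 vs 6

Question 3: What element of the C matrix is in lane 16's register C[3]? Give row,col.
16: gid=4,tid=0
[3] (4+8,0*2+1) = (12,1)

12,1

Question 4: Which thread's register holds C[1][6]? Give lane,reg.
7,0

r=1->g=1,rb=0  c=6->t=3,b0=0
L=1*4+3=7  i=0*2+0=0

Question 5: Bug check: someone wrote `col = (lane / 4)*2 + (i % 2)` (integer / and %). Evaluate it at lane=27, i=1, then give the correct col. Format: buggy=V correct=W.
`(lane / 4)*2 + (i % 2)`[27,1]=>13
27: grp=6,tig=3
[1] (6+0,3*2+1) = (6,7)
col: 13 vs 7

buggy=13 correct=7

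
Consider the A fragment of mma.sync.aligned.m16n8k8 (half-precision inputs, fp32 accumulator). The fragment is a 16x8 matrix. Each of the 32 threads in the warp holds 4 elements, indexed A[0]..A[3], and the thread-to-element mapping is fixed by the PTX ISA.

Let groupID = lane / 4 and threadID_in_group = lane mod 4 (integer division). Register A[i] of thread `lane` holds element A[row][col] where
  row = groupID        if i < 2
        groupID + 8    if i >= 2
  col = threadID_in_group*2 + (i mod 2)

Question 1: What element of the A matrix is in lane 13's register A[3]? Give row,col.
lane 13: grp=3 (13/4), tig=1 (13%4)
i=3: r=3+8=11, c=1*2+1=3

11,3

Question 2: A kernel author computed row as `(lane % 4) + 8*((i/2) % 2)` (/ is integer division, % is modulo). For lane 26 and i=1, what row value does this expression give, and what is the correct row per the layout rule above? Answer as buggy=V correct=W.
`(lane % 4) + 8*((i/2) % 2)`[26,1]->2
lane 26: g=6 (26/4), t=2 (26%4)
i=1: r=6+0=6, c=2*2+1=5
row: 2 vs 6

buggy=2 correct=6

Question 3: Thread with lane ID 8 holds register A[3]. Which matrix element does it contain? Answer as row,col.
10,1

lane 8⇒8/4=2, 8 mod 4=0
i=3  r:2+8⇒10  c:2·0+1⇒1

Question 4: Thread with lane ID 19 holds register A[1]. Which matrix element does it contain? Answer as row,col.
lane 19: G=4 (19/4), T=3 (19%4)
i=1: r=4+0=4, c=3*2+1=7

4,7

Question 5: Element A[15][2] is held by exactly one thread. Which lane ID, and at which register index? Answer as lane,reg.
29,2

r: 15->gid=7,r8=1  c: 2->tid=1,i&1=0
L=7*4+1=29  i=1*2+0=2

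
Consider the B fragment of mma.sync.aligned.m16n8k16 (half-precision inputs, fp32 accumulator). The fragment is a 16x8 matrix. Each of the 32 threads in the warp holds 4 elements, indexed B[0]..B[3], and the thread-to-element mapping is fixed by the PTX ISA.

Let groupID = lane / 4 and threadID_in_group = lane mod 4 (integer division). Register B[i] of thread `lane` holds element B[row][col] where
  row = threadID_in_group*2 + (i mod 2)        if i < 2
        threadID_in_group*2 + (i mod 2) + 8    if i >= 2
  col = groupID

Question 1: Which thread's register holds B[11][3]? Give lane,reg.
c=3→G=3  r=11→rhi=1,T=1,p=1
L=3*4+1=13  i=1*2+1=3

13,3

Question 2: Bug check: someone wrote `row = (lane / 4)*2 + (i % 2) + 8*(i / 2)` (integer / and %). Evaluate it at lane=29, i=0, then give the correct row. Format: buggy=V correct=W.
`(lane / 4)*2 + (i % 2) + 8*(i / 2)`[29,0]→14
L=29→G=29>>2=7, T=29&3=1
[0]→row 1·2+0+0=2  col G=7
row: 14 vs 2

buggy=14 correct=2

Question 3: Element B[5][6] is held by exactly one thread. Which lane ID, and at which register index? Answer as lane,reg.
c=6→G=6  r=5→rhi=0,T=2,p=1
L=6*4+2=26  i=0*2+1=1

26,1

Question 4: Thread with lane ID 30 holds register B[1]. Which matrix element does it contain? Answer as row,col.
5,7

lane 30: grp=7 (30/4), tig=2 (30%4)
i=1: r=2*2+1+0=5, c=grp=7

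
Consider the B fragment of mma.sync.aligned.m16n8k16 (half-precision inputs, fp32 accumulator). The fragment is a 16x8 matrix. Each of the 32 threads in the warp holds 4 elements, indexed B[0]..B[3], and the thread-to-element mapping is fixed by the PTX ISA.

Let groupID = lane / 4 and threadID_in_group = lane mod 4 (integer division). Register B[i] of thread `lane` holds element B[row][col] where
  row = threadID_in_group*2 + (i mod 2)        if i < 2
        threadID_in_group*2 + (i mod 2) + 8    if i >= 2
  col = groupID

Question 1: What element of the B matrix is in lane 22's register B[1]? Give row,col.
L=22→G=22>>2=5, T=22&3=2
[1]→row 2·2+1+0=5  col G=5

5,5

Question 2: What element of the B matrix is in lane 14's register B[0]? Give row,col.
L=14→G=14>>2=3, T=14&3=2
[0]→row 2·2+0+0=4  col G=3

4,3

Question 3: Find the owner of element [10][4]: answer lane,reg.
c=4->g=4  r=10->rb=1,t=1,b0=0
L=4*4+1=17  i=1*2+0=2

17,2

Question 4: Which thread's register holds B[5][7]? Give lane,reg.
c: 7->gid=7  r: 5->r8=0,tid=2,i&1=1
L=7*4+2=30  i=0*2+1=1

30,1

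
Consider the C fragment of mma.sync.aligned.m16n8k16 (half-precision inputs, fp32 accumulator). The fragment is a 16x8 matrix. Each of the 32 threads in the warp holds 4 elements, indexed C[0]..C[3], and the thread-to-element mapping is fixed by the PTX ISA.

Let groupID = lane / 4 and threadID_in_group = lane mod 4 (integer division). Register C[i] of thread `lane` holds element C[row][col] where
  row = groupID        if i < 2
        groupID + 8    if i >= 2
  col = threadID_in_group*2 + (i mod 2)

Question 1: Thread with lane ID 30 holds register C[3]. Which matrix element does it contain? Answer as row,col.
L=30=>grp=30>>2=7, tig=30&3=2
[3]=>row 7+8=15  col 2·2+1=5

15,5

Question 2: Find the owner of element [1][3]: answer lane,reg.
r=1⇒gr=1,Rb=0  c=3⇒th=1,odd=1
L=1*4+1=5  i=0*2+1=1

5,1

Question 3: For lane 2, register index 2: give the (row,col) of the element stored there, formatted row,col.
8,4

2: G=0,T=2
[2] (0+8,2*2+0) = (8,4)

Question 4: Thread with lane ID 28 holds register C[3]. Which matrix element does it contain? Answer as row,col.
28: g=7,t=0
[3] (7+8,0*2+1) = (15,1)

15,1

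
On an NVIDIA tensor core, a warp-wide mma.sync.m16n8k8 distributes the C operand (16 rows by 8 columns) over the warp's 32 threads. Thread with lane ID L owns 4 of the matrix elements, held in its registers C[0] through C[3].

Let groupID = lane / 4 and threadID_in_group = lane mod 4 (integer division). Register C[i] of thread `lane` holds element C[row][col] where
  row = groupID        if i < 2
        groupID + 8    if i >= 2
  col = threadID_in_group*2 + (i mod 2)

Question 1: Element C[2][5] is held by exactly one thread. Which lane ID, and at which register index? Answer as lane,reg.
r=2⇒gr=2,Rb=0  c=5⇒th=2,odd=1
L=2*4+2=10  i=0*2+1=1

10,1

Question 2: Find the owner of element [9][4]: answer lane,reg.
r: 9->gid=1,r8=1  c: 4->tid=2,i&1=0
L=1*4+2=6  i=1*2+0=2

6,2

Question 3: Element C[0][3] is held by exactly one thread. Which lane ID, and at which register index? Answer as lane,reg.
1,1

r=0⇒gr=0,Rb=0  c=3⇒th=1,odd=1
L=0*4+1=1  i=0*2+1=1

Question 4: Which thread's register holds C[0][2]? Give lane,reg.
1,0

r=0⇒gr=0,Rb=0  c=2⇒th=1,odd=0
L=0*4+1=1  i=0*2+0=0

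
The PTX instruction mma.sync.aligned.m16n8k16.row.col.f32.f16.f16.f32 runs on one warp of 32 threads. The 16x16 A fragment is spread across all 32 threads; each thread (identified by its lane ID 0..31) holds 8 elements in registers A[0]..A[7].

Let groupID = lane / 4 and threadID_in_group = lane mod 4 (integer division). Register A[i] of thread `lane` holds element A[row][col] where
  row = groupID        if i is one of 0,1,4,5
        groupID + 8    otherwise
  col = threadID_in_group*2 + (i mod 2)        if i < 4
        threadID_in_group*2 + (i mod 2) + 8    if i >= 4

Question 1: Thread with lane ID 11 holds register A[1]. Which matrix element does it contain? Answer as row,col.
lane 11->11/4=2, 11 mod 4=3
i=1  r:2+0->2  c:2·3+1+0->7

2,7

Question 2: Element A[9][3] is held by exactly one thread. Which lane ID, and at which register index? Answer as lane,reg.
r:9=>grp=1,rB=1  c:3=>cB=0,tig=1,lo=1
L=1*4+1=5  i=0*4+1*2+1=3

5,3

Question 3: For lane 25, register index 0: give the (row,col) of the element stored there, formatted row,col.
6,2

25: gid=6,tid=1
[0] (6+0,1*2+0+0) = (6,2)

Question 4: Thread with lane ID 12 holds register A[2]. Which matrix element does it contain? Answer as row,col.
11,0

12: gid=3,tid=0
[2] (3+8,0*2+0+0) = (11,0)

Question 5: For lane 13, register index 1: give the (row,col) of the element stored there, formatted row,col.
3,3

13: gid=3,tid=1
[1] (3+0,1*2+1+0) = (3,3)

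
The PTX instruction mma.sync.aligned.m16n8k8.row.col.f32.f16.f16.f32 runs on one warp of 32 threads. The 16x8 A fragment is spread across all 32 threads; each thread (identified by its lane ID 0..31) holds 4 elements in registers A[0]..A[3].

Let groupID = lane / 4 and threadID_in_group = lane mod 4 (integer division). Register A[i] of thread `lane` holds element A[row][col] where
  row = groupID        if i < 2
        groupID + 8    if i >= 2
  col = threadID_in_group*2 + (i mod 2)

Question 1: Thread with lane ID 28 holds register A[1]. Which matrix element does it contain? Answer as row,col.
28: gid=7,tid=0
[1] (7+0,0*2+1) = (7,1)

7,1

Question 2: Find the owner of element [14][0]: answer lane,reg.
r=14->g=6,rb=1  c=0->t=0,b0=0
L=6*4+0=24  i=1*2+0=2

24,2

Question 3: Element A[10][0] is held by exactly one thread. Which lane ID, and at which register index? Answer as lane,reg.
8,2

r: 10->gid=2,r8=1  c: 0->tid=0,i&1=0
L=2*4+0=8  i=1*2+0=2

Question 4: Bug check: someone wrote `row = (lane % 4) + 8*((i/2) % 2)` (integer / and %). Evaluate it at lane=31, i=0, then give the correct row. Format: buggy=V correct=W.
buggy=3 correct=7

`(lane % 4) + 8*((i/2) % 2)`[31,0]⇒3
lane 31⇒31/4=7, 31 mod 4=3
i=0  r:7+0⇒7  c:2·3+0⇒6
row: 3 vs 7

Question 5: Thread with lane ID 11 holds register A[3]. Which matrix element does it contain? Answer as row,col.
10,7

L=11=>grp=11>>2=2, tig=11&3=3
[3]=>row 2+8=10  col 3·2+1=7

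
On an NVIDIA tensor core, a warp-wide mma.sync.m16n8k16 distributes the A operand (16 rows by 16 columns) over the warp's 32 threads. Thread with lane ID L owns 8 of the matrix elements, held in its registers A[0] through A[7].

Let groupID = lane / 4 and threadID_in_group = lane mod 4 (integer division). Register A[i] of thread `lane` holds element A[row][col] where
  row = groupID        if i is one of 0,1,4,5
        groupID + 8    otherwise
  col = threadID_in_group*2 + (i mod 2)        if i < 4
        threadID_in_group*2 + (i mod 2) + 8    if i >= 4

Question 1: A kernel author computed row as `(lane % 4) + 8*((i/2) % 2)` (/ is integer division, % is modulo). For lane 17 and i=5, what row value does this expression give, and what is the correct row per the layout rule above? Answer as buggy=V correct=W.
buggy=1 correct=4

`(lane % 4) + 8*((i/2) % 2)`[17,5]⇒1
L=17⇒gr=17>>2=4, th=17&3=1
[5]⇒row 4+0=4  col 1·2+1+8=11
row: 1 vs 4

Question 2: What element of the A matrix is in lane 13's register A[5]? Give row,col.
3,11

lane 13→13/4=3, 13 mod 4=1
i=5  r:3+0→3  c:2·1+1+8→11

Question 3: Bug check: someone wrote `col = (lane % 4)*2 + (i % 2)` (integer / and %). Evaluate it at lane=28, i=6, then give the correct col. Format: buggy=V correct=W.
buggy=0 correct=8

`(lane % 4)*2 + (i % 2)`[28,6]⇒0
L=28⇒gr=28>>2=7, th=28&3=0
[6]⇒row 7+8=15  col 0·2+0+8=8
col: 0 vs 8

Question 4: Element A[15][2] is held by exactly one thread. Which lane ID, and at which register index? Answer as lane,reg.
29,2

r=15->g=7,rb=1  c=2->cb=0,t=1,b0=0
L=7*4+1=29  i=0*4+1*2+0=2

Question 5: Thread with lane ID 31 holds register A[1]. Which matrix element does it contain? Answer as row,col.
31: gr=7,th=3
[1] (7+0,3*2+1+0) = (7,7)

7,7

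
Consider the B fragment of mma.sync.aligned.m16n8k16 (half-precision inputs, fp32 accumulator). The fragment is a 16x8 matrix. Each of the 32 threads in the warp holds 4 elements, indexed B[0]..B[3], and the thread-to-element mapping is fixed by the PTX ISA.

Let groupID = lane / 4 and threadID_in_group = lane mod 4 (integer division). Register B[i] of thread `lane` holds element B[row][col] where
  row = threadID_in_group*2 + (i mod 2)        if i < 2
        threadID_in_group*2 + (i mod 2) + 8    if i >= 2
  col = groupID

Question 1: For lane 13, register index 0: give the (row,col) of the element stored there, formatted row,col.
2,3

L=13->g=13>>2=3, t=13&3=1
[0]->row 1·2+0+0=2  col g=3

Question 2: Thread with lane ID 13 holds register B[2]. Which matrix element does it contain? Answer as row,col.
lane 13⇒13/4=3, 13 mod 4=1
i=2  r:2·1+0+8⇒10  c:3

10,3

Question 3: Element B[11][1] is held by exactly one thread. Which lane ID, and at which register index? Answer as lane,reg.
5,3

c=1⇒gr=1  r=11⇒Rb=1,th=1,odd=1
L=1*4+1=5  i=1*2+1=3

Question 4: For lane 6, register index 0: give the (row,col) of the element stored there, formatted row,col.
6: G=1,T=2
[0] (2*2+0+0,1) = (4,1)

4,1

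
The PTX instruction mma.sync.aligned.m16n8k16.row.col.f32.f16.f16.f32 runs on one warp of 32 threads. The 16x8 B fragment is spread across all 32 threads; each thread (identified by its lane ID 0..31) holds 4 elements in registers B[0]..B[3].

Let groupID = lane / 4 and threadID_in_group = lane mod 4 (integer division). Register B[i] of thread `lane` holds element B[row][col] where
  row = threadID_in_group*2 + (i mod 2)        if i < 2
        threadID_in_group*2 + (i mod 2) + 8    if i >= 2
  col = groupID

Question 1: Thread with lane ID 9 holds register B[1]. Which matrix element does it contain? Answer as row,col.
L=9→G=9>>2=2, T=9&3=1
[1]→row 1·2+1+0=3  col G=2

3,2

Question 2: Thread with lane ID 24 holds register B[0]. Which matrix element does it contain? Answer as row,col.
0,6

24: grp=6,tig=0
[0] (0*2+0+0,6) = (0,6)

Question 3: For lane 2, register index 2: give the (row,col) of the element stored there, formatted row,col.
12,0

2: grp=0,tig=2
[2] (2*2+0+8,0) = (12,0)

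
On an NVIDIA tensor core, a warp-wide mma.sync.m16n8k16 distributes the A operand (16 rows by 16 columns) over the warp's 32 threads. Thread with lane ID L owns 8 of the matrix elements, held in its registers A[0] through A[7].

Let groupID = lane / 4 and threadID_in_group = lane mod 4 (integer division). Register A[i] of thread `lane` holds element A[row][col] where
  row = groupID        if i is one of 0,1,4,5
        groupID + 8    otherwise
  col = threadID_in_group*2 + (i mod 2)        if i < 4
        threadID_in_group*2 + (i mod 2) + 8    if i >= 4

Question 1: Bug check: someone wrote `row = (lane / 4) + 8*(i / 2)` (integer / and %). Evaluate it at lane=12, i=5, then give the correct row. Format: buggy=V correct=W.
`(lane / 4) + 8*(i / 2)`[12,5]->19
L=12->g=12>>2=3, t=12&3=0
[5]->row 3+0=3  col 0·2+1+8=9
row: 19 vs 3

buggy=19 correct=3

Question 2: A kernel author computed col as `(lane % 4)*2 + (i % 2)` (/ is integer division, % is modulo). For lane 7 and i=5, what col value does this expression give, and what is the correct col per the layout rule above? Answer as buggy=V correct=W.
`(lane % 4)*2 + (i % 2)`[7,5]⇒7
L=7⇒gr=7>>2=1, th=7&3=3
[5]⇒row 1+0=1  col 3·2+1+8=15
col: 7 vs 15

buggy=7 correct=15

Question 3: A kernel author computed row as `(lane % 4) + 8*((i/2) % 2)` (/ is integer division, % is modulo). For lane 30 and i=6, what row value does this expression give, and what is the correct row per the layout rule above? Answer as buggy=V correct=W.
`(lane % 4) + 8*((i/2) % 2)`[30,6]=>10
30: grp=7,tig=2
[6] (7+8,2*2+0+8) = (15,12)
row: 10 vs 15

buggy=10 correct=15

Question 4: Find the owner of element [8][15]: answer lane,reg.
r=8→G=0,rhi=1  c=15→chi=1,T=3,p=1
L=0*4+3=3  i=1*4+1*2+1=7

3,7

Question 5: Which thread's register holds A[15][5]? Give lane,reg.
30,3

r:15=>grp=7,rB=1  c:5=>cB=0,tig=2,lo=1
L=7*4+2=30  i=0*4+1*2+1=3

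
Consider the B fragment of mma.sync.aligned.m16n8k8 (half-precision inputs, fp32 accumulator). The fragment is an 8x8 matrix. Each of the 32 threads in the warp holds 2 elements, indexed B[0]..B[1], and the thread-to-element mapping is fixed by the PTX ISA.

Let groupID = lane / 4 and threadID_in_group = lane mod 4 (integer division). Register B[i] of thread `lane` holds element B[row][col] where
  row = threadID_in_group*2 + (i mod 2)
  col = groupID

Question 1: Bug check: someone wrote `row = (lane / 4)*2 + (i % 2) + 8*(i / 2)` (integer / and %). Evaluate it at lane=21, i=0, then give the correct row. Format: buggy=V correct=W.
buggy=10 correct=2

`(lane / 4)*2 + (i % 2) + 8*(i / 2)`[21,0]=>10
L=21=>grp=21>>2=5, tig=21&3=1
[0]=>row 1·2+0=2  col grp=5
row: 10 vs 2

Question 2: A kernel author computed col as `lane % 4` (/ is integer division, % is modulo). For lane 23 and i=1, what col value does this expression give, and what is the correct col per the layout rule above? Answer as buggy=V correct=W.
buggy=3 correct=5

`lane % 4`[23,1]→3
L=23→G=23>>2=5, T=23&3=3
[1]→row 3·2+1=7  col G=5
col: 3 vs 5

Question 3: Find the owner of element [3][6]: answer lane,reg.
c=6⇒gr=6  r=3⇒th=1,odd=1
L=6*4+1=25  i=1=1

25,1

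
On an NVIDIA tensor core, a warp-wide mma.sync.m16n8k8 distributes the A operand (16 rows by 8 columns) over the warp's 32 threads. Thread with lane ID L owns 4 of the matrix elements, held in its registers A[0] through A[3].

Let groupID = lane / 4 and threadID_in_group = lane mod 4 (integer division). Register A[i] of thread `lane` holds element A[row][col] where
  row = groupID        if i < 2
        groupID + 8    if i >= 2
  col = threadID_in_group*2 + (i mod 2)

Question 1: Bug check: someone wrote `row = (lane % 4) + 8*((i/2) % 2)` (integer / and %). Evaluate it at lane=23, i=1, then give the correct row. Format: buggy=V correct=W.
`(lane % 4) + 8*((i/2) % 2)`[23,1]->3
lane 23: g=5 (23/4), t=3 (23%4)
i=1: r=5+0=5, c=3*2+1=7
row: 3 vs 5

buggy=3 correct=5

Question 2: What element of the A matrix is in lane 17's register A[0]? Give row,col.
17: gr=4,th=1
[0] (4+0,1*2+0) = (4,2)

4,2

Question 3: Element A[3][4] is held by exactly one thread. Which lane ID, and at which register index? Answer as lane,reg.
r=3→G=3,rhi=0  c=4→T=2,p=0
L=3*4+2=14  i=0*2+0=0

14,0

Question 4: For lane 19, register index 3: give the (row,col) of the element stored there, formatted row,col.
12,7

19: grp=4,tig=3
[3] (4+8,3*2+1) = (12,7)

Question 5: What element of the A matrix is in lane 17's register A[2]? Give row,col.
17: g=4,t=1
[2] (4+8,1*2+0) = (12,2)

12,2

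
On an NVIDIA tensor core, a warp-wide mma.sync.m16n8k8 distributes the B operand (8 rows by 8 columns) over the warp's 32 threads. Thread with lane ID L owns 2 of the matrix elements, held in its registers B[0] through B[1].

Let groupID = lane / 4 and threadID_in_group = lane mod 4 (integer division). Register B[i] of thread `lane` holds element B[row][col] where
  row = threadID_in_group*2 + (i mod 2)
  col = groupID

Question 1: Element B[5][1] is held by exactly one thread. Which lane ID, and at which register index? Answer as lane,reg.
6,1

c=1->g=1  r=5->t=2,b0=1
L=1*4+2=6  i=1=1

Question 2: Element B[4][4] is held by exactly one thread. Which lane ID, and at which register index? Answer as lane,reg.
18,0

c=4⇒gr=4  r=4⇒th=2,odd=0
L=4*4+2=18  i=0=0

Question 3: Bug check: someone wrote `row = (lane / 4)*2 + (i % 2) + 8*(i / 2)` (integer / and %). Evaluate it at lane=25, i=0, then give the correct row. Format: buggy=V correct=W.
buggy=12 correct=2

`(lane / 4)*2 + (i % 2) + 8*(i / 2)`[25,0]->12
25: gid=6,tid=1
[0] (1*2+0,6) = (2,6)
row: 12 vs 2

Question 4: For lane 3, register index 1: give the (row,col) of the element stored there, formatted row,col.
7,0

3: gid=0,tid=3
[1] (3*2+1,0) = (7,0)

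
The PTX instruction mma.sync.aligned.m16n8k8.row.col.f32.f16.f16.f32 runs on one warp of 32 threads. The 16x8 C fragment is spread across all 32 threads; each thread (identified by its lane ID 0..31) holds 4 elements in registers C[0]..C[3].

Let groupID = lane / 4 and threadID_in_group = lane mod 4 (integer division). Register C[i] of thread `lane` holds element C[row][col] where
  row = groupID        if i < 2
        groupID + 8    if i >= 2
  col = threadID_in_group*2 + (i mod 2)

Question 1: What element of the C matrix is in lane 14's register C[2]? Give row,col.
14: g=3,t=2
[2] (3+8,2*2+0) = (11,4)

11,4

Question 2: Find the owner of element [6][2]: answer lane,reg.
25,0

r=6→G=6,rhi=0  c=2→T=1,p=0
L=6*4+1=25  i=0*2+0=0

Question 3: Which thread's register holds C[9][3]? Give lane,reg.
r=9→G=1,rhi=1  c=3→T=1,p=1
L=1*4+1=5  i=1*2+1=3

5,3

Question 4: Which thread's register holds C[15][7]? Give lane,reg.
31,3

r=15->g=7,rb=1  c=7->t=3,b0=1
L=7*4+3=31  i=1*2+1=3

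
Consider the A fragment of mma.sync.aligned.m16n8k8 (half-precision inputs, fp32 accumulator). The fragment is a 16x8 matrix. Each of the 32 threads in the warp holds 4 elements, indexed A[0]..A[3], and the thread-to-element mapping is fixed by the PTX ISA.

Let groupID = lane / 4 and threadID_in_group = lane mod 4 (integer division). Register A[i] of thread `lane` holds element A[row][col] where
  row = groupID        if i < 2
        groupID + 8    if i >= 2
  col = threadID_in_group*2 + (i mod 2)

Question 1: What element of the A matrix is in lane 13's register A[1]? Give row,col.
3,3

lane 13⇒13/4=3, 13 mod 4=1
i=1  r:3+0⇒3  c:2·1+1⇒3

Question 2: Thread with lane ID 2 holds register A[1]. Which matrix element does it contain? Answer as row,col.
0,5

lane 2: gid=0 (2/4), tid=2 (2%4)
i=1: r=0+0=0, c=2*2+1=5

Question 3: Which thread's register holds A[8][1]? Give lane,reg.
r:8=>grp=0,rB=1  c:1=>tig=0,lo=1
L=0*4+0=0  i=1*2+1=3

0,3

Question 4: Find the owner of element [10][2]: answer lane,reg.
r:10=>grp=2,rB=1  c:2=>tig=1,lo=0
L=2*4+1=9  i=1*2+0=2

9,2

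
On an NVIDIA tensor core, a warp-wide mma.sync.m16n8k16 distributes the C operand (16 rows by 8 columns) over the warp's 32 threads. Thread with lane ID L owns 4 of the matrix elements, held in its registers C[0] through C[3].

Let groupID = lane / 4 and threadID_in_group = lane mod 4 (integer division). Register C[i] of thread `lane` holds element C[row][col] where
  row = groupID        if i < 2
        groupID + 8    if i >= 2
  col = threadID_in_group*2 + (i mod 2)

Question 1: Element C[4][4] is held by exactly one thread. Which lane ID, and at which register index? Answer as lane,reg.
18,0

r=4→G=4,rhi=0  c=4→T=2,p=0
L=4*4+2=18  i=0*2+0=0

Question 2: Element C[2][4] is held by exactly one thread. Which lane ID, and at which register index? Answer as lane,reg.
10,0

r=2⇒gr=2,Rb=0  c=4⇒th=2,odd=0
L=2*4+2=10  i=0*2+0=0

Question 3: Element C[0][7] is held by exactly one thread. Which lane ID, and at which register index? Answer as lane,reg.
3,1

r=0⇒gr=0,Rb=0  c=7⇒th=3,odd=1
L=0*4+3=3  i=0*2+1=1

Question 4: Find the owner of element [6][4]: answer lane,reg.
26,0

r:6=>grp=6,rB=0  c:4=>tig=2,lo=0
L=6*4+2=26  i=0*2+0=0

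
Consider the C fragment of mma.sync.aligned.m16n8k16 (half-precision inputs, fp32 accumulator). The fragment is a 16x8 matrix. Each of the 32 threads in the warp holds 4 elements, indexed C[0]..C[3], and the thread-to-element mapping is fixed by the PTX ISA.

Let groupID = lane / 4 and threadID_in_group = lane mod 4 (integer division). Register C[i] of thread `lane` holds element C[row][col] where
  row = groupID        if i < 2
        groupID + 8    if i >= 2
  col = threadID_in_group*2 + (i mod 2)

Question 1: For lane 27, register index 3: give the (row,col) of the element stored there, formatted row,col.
27: gid=6,tid=3
[3] (6+8,3*2+1) = (14,7)

14,7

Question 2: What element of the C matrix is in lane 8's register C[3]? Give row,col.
10,1

L=8→G=8>>2=2, T=8&3=0
[3]→row 2+8=10  col 0·2+1=1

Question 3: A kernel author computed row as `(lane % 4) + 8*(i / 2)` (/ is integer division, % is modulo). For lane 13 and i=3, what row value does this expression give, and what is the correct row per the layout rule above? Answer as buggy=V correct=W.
`(lane % 4) + 8*(i / 2)`[13,3]→9
lane 13: G=3 (13/4), T=1 (13%4)
i=3: r=3+8=11, c=1*2+1=3
row: 9 vs 11

buggy=9 correct=11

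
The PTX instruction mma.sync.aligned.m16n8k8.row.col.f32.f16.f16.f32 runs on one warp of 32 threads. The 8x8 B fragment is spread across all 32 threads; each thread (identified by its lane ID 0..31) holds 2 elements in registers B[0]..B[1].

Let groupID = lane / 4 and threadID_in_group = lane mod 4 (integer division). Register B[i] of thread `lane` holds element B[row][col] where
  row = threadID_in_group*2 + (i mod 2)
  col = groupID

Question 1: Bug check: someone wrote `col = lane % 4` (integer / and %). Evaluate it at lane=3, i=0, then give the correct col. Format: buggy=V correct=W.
buggy=3 correct=0

`lane % 4`[3,0]->3
L=3->g=3>>2=0, t=3&3=3
[0]->row 3·2+0=6  col g=0
col: 3 vs 0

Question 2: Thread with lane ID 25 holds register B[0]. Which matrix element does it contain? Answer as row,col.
2,6

25: gid=6,tid=1
[0] (1*2+0,6) = (2,6)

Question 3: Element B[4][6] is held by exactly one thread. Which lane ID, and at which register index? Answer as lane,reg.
c: 6->gid=6  r: 4->tid=2,i&1=0
L=6*4+2=26  i=0=0

26,0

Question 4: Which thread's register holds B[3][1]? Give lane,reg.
c: 1->gid=1  r: 3->tid=1,i&1=1
L=1*4+1=5  i=1=1

5,1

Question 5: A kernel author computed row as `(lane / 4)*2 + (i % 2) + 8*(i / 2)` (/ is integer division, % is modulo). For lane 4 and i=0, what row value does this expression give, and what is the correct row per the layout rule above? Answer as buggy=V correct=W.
`(lane / 4)*2 + (i % 2) + 8*(i / 2)`[4,0]→2
L=4→G=4>>2=1, T=4&3=0
[0]→row 0·2+0=0  col G=1
row: 2 vs 0

buggy=2 correct=0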